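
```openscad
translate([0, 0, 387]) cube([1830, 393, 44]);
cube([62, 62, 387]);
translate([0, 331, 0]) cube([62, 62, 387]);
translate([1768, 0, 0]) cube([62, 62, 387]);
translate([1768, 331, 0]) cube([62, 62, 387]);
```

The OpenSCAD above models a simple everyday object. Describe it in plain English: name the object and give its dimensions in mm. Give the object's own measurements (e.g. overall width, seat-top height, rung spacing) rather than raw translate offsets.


A long wooden bench with a 1830 mm (x) × 393 mm (y) seat, 44 mm thick, its top surface 431 mm above the floor. Four 62 mm square legs at the seat corners, flush with the edges, run from z = 0 to the seat underside.


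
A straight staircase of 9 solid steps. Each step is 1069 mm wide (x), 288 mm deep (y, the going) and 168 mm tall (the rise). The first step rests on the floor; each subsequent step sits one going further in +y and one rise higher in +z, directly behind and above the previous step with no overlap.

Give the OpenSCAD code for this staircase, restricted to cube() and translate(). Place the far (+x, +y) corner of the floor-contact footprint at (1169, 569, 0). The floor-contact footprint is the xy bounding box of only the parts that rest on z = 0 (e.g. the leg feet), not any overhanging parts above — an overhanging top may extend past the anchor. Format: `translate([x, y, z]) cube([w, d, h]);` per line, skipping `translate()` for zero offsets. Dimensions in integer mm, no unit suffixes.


translate([100, 281, 0]) cube([1069, 288, 168]);
translate([100, 569, 168]) cube([1069, 288, 168]);
translate([100, 857, 336]) cube([1069, 288, 168]);
translate([100, 1145, 504]) cube([1069, 288, 168]);
translate([100, 1433, 672]) cube([1069, 288, 168]);
translate([100, 1721, 840]) cube([1069, 288, 168]);
translate([100, 2009, 1008]) cube([1069, 288, 168]);
translate([100, 2297, 1176]) cube([1069, 288, 168]);
translate([100, 2585, 1344]) cube([1069, 288, 168]);


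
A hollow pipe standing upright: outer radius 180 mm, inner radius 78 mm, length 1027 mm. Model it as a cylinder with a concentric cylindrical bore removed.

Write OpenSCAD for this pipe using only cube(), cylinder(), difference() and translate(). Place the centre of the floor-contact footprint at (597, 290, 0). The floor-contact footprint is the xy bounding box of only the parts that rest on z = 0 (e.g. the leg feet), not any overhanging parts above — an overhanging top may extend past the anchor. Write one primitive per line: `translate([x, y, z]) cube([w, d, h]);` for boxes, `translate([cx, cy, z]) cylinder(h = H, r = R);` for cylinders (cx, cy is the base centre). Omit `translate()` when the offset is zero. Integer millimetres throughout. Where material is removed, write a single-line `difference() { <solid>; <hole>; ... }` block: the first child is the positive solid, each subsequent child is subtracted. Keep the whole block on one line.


difference() { translate([597, 290, 0]) cylinder(h = 1027, r = 180); translate([597, 290, 0]) cylinder(h = 1027, r = 78); }


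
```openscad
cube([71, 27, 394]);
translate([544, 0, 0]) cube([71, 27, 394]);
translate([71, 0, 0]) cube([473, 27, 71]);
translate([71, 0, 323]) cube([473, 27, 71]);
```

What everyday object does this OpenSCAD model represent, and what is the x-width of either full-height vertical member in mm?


A picture frame. The border width is 71 mm.

Four thin pieces enclosing a rectangular opening — a picture frame. The two full-height stiles are 394 mm tall; the top rail sits at z = 323 and is 71 mm tall, so the border above the opening is 394 − 323 = 71 mm, matching the stile x-width.


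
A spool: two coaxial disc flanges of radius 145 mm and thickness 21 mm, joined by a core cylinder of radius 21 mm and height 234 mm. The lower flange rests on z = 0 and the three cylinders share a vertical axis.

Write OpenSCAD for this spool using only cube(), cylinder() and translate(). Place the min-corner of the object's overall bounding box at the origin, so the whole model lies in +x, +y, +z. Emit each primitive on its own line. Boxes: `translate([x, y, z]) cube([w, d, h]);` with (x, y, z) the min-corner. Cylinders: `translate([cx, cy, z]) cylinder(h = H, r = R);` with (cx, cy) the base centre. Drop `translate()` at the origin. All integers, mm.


translate([145, 145, 0]) cylinder(h = 21, r = 145);
translate([145, 145, 21]) cylinder(h = 234, r = 21);
translate([145, 145, 255]) cylinder(h = 21, r = 145);


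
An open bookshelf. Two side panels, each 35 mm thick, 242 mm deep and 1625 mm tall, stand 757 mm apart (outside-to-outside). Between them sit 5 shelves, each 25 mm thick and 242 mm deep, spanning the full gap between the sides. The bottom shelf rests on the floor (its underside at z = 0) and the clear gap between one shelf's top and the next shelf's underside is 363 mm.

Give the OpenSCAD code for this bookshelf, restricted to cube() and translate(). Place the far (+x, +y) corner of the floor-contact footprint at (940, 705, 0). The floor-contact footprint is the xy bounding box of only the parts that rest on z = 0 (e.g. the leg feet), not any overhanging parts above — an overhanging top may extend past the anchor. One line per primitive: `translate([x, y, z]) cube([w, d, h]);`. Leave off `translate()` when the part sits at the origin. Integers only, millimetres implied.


translate([183, 463, 0]) cube([35, 242, 1625]);
translate([905, 463, 0]) cube([35, 242, 1625]);
translate([218, 463, 0]) cube([687, 242, 25]);
translate([218, 463, 388]) cube([687, 242, 25]);
translate([218, 463, 776]) cube([687, 242, 25]);
translate([218, 463, 1164]) cube([687, 242, 25]);
translate([218, 463, 1552]) cube([687, 242, 25]);


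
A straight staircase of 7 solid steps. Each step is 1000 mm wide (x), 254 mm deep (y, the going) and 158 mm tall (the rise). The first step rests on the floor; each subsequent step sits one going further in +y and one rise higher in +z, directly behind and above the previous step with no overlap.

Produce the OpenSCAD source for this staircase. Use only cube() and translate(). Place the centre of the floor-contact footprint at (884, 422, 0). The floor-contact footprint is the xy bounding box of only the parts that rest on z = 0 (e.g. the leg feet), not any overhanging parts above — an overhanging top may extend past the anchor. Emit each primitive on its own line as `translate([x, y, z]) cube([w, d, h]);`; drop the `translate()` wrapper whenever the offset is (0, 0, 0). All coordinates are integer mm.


translate([384, 295, 0]) cube([1000, 254, 158]);
translate([384, 549, 158]) cube([1000, 254, 158]);
translate([384, 803, 316]) cube([1000, 254, 158]);
translate([384, 1057, 474]) cube([1000, 254, 158]);
translate([384, 1311, 632]) cube([1000, 254, 158]);
translate([384, 1565, 790]) cube([1000, 254, 158]);
translate([384, 1819, 948]) cube([1000, 254, 158]);


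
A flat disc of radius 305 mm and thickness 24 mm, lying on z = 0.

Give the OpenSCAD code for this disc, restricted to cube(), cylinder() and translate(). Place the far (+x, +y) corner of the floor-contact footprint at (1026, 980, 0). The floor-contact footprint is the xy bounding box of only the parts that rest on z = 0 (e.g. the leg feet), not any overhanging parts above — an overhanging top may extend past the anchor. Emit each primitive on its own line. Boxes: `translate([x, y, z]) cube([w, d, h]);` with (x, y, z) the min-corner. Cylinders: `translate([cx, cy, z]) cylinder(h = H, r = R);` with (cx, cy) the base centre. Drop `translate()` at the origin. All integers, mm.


translate([721, 675, 0]) cylinder(h = 24, r = 305);


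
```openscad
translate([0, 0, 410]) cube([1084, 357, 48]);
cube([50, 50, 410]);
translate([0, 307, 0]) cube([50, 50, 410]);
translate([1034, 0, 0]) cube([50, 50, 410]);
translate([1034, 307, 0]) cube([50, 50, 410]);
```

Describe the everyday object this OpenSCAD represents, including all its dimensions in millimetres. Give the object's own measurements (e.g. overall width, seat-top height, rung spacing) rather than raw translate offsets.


A bench: a 1084×357 mm seat slab, 48 mm thick, top at z = 458 mm, on four 50×50 mm square legs flush with the seat corners and standing on z = 0.


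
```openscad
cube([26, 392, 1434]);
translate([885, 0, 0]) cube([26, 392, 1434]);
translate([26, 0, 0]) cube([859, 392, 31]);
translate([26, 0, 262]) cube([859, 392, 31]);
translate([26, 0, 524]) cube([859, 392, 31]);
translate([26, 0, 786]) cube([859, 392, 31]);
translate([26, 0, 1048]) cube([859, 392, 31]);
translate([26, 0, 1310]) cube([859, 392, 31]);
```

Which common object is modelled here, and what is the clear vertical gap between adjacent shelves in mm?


A bookshelf. The clear shelf gap is 231 mm.

Two tall side panels with 6 horizontal boards between them — a bookshelf. The first two shelf undersides are at z = 0 and z = 262; with shelf thickness 31, the clear gap is 262 − 0 − 31 = 231 mm.


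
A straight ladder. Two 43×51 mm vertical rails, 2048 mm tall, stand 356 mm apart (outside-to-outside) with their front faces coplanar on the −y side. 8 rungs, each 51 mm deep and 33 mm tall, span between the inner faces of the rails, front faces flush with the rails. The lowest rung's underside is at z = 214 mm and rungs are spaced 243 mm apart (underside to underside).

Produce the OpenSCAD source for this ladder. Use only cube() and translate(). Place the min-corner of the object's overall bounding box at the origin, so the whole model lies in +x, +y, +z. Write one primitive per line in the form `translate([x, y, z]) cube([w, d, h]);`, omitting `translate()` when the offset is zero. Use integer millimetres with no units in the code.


cube([43, 51, 2048]);
translate([313, 0, 0]) cube([43, 51, 2048]);
translate([43, 0, 214]) cube([270, 51, 33]);
translate([43, 0, 457]) cube([270, 51, 33]);
translate([43, 0, 700]) cube([270, 51, 33]);
translate([43, 0, 943]) cube([270, 51, 33]);
translate([43, 0, 1186]) cube([270, 51, 33]);
translate([43, 0, 1429]) cube([270, 51, 33]);
translate([43, 0, 1672]) cube([270, 51, 33]);
translate([43, 0, 1915]) cube([270, 51, 33]);


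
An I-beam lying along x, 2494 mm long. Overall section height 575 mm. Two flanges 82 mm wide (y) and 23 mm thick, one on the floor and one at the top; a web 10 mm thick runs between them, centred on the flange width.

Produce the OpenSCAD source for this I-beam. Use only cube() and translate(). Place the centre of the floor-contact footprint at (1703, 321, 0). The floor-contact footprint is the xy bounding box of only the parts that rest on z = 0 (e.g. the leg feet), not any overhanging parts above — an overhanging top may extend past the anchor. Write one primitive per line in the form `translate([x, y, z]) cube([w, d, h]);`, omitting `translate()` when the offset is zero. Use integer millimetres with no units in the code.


translate([456, 280, 0]) cube([2494, 82, 23]);
translate([456, 316, 23]) cube([2494, 10, 529]);
translate([456, 280, 552]) cube([2494, 82, 23]);


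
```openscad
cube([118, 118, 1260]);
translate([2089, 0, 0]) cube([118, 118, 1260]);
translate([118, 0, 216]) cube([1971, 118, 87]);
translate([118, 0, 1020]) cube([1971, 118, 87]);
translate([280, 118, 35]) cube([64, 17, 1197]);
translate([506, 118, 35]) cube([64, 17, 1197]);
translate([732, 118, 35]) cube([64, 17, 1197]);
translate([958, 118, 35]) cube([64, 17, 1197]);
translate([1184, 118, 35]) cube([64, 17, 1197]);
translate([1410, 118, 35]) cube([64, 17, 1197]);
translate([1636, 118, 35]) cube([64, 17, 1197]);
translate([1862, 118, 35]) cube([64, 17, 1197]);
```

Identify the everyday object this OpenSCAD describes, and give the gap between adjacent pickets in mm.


A fence section. The picket gap is 162 mm.

Two posts, two rails, 8 pickets — a fence section. Span 1971 mm holds 8 pickets of 64 mm with 9 equal gaps: ⌊(1971 − 8·64) / 9⌋ = 162 mm.


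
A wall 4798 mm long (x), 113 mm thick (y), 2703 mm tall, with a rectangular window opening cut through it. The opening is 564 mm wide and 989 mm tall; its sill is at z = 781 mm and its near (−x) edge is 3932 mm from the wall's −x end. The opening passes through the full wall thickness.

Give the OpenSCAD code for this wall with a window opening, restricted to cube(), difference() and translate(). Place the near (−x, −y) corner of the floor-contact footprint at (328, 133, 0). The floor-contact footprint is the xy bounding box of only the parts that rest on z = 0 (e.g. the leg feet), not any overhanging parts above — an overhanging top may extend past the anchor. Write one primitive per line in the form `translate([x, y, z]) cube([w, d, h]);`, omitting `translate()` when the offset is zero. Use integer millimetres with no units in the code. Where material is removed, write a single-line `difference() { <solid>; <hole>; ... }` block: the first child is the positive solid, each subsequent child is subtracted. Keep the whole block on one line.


difference() { translate([328, 133, 0]) cube([4798, 113, 2703]); translate([4260, 133, 781]) cube([564, 113, 989]); }


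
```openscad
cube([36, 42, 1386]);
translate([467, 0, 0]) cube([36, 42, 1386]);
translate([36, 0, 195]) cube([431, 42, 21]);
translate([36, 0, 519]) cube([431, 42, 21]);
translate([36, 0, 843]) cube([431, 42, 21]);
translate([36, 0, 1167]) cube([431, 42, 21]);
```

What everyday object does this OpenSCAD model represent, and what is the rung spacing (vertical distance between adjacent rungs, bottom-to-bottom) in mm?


A ladder. The rung spacing is 324 mm.

Two tall 36×42 posts with 4 short bars between them — a ladder. Adjacent rungs sit at z = 195 and z = 519, so the spacing is 519 − 195 = 324 mm.


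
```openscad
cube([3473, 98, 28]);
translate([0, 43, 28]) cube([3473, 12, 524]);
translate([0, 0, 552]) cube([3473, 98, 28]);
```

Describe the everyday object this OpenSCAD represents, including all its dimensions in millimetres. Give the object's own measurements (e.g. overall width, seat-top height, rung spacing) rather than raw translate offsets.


An I-beam lying along x, 3473 mm long. Overall section height 580 mm. Two flanges 98 mm wide (y) and 28 mm thick, one on the floor and one at the top; a web 12 mm thick runs between them, centred on the flange width.


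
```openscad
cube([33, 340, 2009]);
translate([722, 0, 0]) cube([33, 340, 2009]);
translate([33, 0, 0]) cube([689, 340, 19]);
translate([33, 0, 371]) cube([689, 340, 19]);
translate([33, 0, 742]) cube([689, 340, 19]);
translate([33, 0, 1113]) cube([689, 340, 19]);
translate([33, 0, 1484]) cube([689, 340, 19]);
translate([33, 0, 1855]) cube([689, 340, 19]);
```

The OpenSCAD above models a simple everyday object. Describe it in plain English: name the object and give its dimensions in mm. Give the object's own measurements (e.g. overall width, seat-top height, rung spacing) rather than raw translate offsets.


An open bookshelf. Two side panels, each 33 mm thick, 340 mm deep and 2009 mm tall, stand 755 mm apart (outside-to-outside). Between them sit 6 shelves, each 19 mm thick and 340 mm deep, spanning the full gap between the sides. The bottom shelf rests on the floor (its underside at z = 0) and the clear gap between one shelf's top and the next shelf's underside is 352 mm.


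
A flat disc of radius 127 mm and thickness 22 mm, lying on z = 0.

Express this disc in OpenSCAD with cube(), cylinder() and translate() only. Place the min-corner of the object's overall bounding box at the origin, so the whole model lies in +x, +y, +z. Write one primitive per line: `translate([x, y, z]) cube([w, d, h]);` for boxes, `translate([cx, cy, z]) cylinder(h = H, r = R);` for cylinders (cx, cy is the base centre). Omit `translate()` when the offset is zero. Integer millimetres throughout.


translate([127, 127, 0]) cylinder(h = 22, r = 127);


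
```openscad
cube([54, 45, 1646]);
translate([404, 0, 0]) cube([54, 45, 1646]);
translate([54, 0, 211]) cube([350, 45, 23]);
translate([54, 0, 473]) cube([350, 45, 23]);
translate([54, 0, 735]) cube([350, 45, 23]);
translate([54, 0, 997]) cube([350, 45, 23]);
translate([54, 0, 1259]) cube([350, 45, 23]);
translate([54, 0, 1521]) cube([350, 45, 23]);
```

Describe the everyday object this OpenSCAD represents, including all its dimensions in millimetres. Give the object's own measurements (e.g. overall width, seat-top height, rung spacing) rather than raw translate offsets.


A straight ladder. Two 54×45 mm vertical rails, 1646 mm tall, stand 458 mm apart (outside-to-outside) with their front faces coplanar on the −y side. 6 rungs, each 45 mm deep and 23 mm tall, span between the inner faces of the rails, front faces flush with the rails. The lowest rung's underside is at z = 211 mm and rungs are spaced 262 mm apart (underside to underside).


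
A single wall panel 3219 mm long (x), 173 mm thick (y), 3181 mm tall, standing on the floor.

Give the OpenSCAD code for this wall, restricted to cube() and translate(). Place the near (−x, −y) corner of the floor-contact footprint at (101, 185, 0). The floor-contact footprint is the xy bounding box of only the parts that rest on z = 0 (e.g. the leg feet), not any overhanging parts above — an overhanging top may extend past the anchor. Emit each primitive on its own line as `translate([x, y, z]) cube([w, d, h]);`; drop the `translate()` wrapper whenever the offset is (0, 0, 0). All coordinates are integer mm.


translate([101, 185, 0]) cube([3219, 173, 3181]);


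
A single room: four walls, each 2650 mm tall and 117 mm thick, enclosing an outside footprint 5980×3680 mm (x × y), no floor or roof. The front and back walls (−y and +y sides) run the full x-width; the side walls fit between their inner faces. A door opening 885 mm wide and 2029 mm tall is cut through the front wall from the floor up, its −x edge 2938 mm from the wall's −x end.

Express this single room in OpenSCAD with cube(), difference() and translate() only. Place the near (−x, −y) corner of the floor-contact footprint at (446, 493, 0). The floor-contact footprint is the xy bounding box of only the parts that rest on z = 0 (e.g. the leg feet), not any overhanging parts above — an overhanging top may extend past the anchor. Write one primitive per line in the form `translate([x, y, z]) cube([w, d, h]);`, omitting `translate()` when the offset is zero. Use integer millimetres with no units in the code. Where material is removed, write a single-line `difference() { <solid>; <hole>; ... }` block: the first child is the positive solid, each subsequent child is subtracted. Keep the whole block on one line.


difference() { translate([446, 493, 0]) cube([5980, 117, 2650]); translate([3384, 493, 0]) cube([885, 117, 2029]); }
translate([446, 4056, 0]) cube([5980, 117, 2650]);
translate([446, 610, 0]) cube([117, 3446, 2650]);
translate([6309, 610, 0]) cube([117, 3446, 2650]);


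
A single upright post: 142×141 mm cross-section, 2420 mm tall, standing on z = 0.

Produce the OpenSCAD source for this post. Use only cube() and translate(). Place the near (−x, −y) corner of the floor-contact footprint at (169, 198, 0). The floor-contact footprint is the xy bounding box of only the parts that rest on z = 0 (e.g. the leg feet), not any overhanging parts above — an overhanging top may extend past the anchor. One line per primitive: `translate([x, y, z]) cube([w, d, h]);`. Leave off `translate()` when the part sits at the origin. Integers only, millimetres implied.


translate([169, 198, 0]) cube([142, 141, 2420]);


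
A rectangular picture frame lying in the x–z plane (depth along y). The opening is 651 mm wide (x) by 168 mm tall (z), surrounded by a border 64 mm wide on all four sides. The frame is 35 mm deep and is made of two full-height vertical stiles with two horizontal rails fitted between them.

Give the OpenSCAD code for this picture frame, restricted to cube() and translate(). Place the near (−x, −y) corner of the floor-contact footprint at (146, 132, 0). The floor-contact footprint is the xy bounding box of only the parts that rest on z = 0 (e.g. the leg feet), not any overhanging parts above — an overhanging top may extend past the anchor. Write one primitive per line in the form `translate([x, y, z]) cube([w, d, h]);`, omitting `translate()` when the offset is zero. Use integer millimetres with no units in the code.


translate([146, 132, 0]) cube([64, 35, 296]);
translate([861, 132, 0]) cube([64, 35, 296]);
translate([210, 132, 0]) cube([651, 35, 64]);
translate([210, 132, 232]) cube([651, 35, 64]);


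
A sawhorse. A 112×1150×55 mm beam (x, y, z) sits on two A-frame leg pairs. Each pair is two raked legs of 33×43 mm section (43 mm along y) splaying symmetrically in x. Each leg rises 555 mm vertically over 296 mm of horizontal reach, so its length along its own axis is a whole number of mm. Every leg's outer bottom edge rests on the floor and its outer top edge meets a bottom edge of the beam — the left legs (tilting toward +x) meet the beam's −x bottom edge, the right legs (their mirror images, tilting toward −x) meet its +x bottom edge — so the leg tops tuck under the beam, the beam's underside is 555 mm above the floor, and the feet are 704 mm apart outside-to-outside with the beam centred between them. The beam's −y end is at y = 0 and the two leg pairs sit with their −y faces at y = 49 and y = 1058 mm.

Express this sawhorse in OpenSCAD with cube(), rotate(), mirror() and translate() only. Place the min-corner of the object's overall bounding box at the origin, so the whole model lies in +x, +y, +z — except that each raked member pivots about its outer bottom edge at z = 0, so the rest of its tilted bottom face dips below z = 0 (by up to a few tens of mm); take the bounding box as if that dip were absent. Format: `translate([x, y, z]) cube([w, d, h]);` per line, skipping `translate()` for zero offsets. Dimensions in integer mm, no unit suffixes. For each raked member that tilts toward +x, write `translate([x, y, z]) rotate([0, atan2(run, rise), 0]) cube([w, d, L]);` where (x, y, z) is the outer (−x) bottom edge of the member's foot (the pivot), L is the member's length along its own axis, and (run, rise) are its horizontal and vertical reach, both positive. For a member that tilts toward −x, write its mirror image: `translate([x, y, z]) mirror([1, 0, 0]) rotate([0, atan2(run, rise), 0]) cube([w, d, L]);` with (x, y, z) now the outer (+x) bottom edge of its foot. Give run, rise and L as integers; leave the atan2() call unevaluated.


// leg length = √(296² + 555²) = 629
// right-leg outer foot x = 2·296 + 112 = 704
// beam min-corner = (296, 0, 555)
translate([296, 0, 555]) cube([112, 1150, 55]);
translate([0, 49, 0]) rotate([0, atan2(296, 555), 0]) cube([33, 43, 629]);
translate([704, 49, 0]) mirror([1, 0, 0]) rotate([0, atan2(296, 555), 0]) cube([33, 43, 629]);
translate([0, 1058, 0]) rotate([0, atan2(296, 555), 0]) cube([33, 43, 629]);
translate([704, 1058, 0]) mirror([1, 0, 0]) rotate([0, atan2(296, 555), 0]) cube([33, 43, 629]);


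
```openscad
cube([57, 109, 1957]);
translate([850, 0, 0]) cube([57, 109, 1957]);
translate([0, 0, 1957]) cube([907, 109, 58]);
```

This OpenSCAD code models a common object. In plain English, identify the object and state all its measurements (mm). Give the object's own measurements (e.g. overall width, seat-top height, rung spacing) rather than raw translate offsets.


A door frame. The clear opening is 793 mm wide and 1957 mm high. Two 57 mm wide jambs, 109 mm deep, stand either side of the opening from the floor to the top of the opening. A 58 mm thick head sits across the top of both jambs, spanning the full outside width of the frame.


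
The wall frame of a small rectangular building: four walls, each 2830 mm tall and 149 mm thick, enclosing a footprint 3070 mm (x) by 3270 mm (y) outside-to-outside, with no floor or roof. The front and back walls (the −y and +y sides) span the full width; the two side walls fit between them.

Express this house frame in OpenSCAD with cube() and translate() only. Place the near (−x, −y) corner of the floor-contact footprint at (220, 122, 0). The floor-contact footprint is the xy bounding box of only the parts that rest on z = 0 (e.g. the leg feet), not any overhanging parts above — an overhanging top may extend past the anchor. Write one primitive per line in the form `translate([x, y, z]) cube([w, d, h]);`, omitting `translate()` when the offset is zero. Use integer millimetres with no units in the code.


translate([220, 122, 0]) cube([3070, 149, 2830]);
translate([220, 3243, 0]) cube([3070, 149, 2830]);
translate([220, 271, 0]) cube([149, 2972, 2830]);
translate([3141, 271, 0]) cube([149, 2972, 2830]);


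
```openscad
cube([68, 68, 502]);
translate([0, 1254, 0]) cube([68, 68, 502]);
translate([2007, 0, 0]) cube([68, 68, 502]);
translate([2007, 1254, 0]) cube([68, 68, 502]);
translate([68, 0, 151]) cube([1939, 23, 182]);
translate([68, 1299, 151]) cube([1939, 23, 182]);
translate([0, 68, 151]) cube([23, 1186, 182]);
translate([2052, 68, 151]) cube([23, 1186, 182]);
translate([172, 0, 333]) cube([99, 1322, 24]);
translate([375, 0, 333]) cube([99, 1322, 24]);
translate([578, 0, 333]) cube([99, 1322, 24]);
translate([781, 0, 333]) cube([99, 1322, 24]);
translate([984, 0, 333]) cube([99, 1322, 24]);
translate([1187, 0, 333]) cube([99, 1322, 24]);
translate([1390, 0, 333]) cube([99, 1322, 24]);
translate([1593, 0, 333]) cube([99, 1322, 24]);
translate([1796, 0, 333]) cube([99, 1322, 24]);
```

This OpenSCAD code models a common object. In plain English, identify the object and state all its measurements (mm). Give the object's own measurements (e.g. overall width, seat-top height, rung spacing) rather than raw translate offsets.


A bed frame 2075 mm long (x) by 1322 mm wide (y). Four 68×68 mm corner posts, 502 mm tall, at the corners of the footprint. Four rails of 23 mm thickness and 182 mm height run between adjacent posts with their undersides at z = 151 mm, their outer faces flush with the outside of the frame (the two x-running rails run between the posts' inner faces; the two y-running rails run between the posts' inner faces). 9 slats, each 99 mm wide (x) and 24 mm thick, lie across the top of the two x-running rails, running the full 1322 mm width of the frame in y; along x they sit between the end posts with a 104 mm gap after the −x posts and between neighbouring slats, leaving 112 mm before the +x posts.


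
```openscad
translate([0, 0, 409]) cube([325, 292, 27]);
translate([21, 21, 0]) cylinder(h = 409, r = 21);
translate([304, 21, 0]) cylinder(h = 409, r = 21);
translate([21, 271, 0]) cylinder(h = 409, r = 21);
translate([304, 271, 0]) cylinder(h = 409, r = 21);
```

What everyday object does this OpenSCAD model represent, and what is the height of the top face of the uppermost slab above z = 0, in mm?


A stool. The seat height is 436 mm.

A 325×292×27 slab at z = 409 on four corner cylinders — a stool. The seat top is 409 + 27 = 436 mm.


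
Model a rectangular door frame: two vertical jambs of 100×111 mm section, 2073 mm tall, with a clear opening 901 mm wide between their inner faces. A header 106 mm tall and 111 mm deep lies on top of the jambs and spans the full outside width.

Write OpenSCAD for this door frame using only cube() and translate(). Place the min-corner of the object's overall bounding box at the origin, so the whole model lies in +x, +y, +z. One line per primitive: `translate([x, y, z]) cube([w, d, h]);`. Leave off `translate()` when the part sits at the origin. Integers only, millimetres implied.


cube([100, 111, 2073]);
translate([1001, 0, 0]) cube([100, 111, 2073]);
translate([0, 0, 2073]) cube([1101, 111, 106]);


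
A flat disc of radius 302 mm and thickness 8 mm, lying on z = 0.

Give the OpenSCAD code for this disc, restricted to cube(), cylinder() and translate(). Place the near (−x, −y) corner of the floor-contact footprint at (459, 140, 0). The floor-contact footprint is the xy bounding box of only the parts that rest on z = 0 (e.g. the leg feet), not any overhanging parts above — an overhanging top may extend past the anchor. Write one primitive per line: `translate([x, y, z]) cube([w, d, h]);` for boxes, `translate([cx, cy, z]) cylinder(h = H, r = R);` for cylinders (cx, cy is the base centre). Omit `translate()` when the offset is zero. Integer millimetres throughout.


translate([761, 442, 0]) cylinder(h = 8, r = 302);


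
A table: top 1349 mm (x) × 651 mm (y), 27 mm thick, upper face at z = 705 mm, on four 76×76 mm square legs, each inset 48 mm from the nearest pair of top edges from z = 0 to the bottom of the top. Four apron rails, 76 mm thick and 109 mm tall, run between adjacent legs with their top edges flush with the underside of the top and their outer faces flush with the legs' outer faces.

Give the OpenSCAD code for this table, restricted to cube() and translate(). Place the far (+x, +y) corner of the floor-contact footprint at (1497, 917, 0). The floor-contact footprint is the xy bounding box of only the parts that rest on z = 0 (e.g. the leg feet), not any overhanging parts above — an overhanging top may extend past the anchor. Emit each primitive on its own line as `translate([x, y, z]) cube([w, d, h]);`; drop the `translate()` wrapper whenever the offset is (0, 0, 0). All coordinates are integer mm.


translate([196, 314, 678]) cube([1349, 651, 27]);
translate([244, 362, 0]) cube([76, 76, 678]);
translate([1421, 362, 0]) cube([76, 76, 678]);
translate([244, 841, 0]) cube([76, 76, 678]);
translate([1421, 841, 0]) cube([76, 76, 678]);
translate([320, 362, 569]) cube([1101, 76, 109]);
translate([320, 841, 569]) cube([1101, 76, 109]);
translate([244, 438, 569]) cube([76, 403, 109]);
translate([1421, 438, 569]) cube([76, 403, 109]);


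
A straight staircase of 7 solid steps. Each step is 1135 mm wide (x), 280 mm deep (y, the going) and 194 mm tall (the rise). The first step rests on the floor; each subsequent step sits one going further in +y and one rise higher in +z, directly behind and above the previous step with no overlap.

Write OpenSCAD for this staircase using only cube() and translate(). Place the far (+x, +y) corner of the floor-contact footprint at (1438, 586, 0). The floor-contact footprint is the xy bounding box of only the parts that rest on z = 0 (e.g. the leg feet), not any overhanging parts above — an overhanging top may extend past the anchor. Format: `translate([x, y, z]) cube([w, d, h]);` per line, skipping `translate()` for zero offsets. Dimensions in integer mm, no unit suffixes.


translate([303, 306, 0]) cube([1135, 280, 194]);
translate([303, 586, 194]) cube([1135, 280, 194]);
translate([303, 866, 388]) cube([1135, 280, 194]);
translate([303, 1146, 582]) cube([1135, 280, 194]);
translate([303, 1426, 776]) cube([1135, 280, 194]);
translate([303, 1706, 970]) cube([1135, 280, 194]);
translate([303, 1986, 1164]) cube([1135, 280, 194]);


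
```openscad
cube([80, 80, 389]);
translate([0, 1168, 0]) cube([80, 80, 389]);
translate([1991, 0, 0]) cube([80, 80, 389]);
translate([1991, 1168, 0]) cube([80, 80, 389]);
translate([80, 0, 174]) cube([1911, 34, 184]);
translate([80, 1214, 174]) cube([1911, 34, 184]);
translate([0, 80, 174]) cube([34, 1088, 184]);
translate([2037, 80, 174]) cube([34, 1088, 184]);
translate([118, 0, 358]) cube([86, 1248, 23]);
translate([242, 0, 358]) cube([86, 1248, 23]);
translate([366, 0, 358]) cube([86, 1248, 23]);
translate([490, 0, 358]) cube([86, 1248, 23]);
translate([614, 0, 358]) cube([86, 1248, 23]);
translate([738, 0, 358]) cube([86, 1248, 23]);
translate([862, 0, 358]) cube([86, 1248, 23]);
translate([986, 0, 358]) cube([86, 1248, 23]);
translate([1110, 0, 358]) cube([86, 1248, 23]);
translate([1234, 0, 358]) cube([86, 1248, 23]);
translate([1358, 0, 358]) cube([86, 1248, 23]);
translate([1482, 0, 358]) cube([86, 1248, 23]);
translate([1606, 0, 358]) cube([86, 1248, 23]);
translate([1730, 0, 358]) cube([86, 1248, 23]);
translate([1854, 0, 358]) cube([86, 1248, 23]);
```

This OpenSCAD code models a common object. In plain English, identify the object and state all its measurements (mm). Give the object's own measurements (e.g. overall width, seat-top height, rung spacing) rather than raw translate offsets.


A bed frame 2071 mm long (x) by 1248 mm wide (y). Four 80×80 mm corner posts, 389 mm tall, at the corners of the footprint. Four rails of 34 mm thickness and 184 mm height run between adjacent posts with their undersides at z = 174 mm, their outer faces flush with the outside of the frame (the two x-running rails run between the posts' inner faces; the two y-running rails run between the posts' inner faces). 15 slats, each 86 mm wide (x) and 23 mm thick, lie across the top of the two x-running rails, running the full 1248 mm width of the frame in y; along x they sit between the end posts with a 38 mm gap after the −x posts and between neighbouring slats, leaving 51 mm before the +x posts.


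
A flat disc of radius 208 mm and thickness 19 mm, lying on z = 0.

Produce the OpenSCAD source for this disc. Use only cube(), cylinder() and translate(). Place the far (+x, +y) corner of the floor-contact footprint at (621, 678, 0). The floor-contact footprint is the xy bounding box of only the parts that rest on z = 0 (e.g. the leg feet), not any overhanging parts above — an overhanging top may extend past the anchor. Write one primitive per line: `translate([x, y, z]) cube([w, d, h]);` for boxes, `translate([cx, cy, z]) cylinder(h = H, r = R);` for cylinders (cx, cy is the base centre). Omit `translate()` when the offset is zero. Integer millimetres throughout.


translate([413, 470, 0]) cylinder(h = 19, r = 208);


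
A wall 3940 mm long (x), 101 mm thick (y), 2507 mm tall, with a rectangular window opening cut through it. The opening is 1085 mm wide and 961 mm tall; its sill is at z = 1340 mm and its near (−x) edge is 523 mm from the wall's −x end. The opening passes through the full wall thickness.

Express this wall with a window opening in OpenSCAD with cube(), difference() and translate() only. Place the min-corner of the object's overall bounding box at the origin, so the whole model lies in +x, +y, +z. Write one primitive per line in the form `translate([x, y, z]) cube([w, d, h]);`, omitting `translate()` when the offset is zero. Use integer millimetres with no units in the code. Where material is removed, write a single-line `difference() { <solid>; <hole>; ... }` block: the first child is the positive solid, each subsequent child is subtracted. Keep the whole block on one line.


difference() { cube([3940, 101, 2507]); translate([523, 0, 1340]) cube([1085, 101, 961]); }


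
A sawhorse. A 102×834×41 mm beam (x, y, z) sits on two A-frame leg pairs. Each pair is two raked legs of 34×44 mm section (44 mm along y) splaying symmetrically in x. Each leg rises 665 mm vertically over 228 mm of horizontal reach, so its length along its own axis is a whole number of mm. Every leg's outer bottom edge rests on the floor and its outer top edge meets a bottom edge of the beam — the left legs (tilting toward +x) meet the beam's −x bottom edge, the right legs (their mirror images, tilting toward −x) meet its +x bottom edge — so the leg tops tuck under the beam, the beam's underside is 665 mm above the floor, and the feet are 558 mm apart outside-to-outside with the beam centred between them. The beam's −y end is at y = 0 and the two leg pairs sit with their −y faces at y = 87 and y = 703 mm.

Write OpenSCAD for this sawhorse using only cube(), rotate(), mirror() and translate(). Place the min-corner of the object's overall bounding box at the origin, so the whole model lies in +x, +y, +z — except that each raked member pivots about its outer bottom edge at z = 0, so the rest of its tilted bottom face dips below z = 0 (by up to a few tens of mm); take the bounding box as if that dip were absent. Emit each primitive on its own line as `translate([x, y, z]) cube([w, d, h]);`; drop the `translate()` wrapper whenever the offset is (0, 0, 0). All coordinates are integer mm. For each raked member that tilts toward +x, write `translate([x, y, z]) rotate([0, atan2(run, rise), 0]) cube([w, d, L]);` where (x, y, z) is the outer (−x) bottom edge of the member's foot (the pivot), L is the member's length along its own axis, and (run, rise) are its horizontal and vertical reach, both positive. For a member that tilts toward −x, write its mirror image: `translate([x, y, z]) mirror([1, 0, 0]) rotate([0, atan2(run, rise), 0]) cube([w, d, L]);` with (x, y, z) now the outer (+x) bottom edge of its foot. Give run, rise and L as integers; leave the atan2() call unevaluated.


// leg length = √(228² + 665²) = 703
// right-leg outer foot x = 2·228 + 102 = 558
// beam min-corner = (228, 0, 665)
translate([228, 0, 665]) cube([102, 834, 41]);
translate([0, 87, 0]) rotate([0, atan2(228, 665), 0]) cube([34, 44, 703]);
translate([558, 87, 0]) mirror([1, 0, 0]) rotate([0, atan2(228, 665), 0]) cube([34, 44, 703]);
translate([0, 703, 0]) rotate([0, atan2(228, 665), 0]) cube([34, 44, 703]);
translate([558, 703, 0]) mirror([1, 0, 0]) rotate([0, atan2(228, 665), 0]) cube([34, 44, 703]);


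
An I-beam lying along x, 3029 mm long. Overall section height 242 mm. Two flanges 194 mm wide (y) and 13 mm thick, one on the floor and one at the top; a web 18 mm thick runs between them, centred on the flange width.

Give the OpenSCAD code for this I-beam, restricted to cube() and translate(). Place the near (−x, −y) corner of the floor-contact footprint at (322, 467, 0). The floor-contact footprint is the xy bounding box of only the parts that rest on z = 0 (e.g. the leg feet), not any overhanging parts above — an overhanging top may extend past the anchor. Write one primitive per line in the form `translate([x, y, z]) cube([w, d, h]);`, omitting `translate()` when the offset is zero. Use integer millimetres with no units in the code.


translate([322, 467, 0]) cube([3029, 194, 13]);
translate([322, 555, 13]) cube([3029, 18, 216]);
translate([322, 467, 229]) cube([3029, 194, 13]);


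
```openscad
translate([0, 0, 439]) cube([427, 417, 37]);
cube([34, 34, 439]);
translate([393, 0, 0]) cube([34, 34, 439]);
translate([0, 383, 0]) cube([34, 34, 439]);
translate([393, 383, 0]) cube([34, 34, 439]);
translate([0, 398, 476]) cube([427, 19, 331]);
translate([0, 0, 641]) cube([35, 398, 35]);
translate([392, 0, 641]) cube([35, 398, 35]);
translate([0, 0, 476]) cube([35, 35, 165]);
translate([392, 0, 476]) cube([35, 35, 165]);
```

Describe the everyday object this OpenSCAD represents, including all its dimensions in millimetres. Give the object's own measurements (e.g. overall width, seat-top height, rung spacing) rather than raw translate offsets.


A chair. The seat is a 427×417×37 mm slab with its top at z = 476 mm, on four 34×34 mm corner legs (flush with the seat edges, standing on z = 0). A flat backrest 19 mm thick, 331 mm tall, spans the full seat width and rises from the seat top along its +y edge, rear face flush with the rear of the seat. Two armrests of 35×35 mm section run along each side from the seat's front edge to the front of the backrest, top faces 200 mm above the seat top and outer faces flush with the seat's x-edges; a 35×35 mm post under the front of each armrest stands on the seat at the front corner.


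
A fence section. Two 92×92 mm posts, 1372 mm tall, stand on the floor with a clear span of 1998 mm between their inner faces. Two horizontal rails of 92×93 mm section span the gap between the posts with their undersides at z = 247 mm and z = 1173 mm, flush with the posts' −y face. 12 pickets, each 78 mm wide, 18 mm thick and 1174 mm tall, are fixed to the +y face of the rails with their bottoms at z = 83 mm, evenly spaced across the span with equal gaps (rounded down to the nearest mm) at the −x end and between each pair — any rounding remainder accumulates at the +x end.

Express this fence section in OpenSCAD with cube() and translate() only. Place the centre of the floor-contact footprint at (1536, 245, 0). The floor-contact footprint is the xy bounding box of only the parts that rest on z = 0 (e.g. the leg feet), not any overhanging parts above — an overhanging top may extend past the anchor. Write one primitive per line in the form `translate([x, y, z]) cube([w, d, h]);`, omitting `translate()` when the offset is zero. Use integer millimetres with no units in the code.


translate([445, 199, 0]) cube([92, 92, 1372]);
translate([2535, 199, 0]) cube([92, 92, 1372]);
translate([537, 199, 247]) cube([1998, 92, 93]);
translate([537, 199, 1173]) cube([1998, 92, 93]);
translate([618, 291, 83]) cube([78, 18, 1174]);
translate([777, 291, 83]) cube([78, 18, 1174]);
translate([936, 291, 83]) cube([78, 18, 1174]);
translate([1095, 291, 83]) cube([78, 18, 1174]);
translate([1254, 291, 83]) cube([78, 18, 1174]);
translate([1413, 291, 83]) cube([78, 18, 1174]);
translate([1572, 291, 83]) cube([78, 18, 1174]);
translate([1731, 291, 83]) cube([78, 18, 1174]);
translate([1890, 291, 83]) cube([78, 18, 1174]);
translate([2049, 291, 83]) cube([78, 18, 1174]);
translate([2208, 291, 83]) cube([78, 18, 1174]);
translate([2367, 291, 83]) cube([78, 18, 1174]);
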